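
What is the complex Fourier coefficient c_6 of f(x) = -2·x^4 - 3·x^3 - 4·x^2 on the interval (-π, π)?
Compute the real Fourier coefficients first: a_6 = -4·π^2/9 - 10/27, b_6 = -1/6 + π^2.
Then c_6 = (a_6 − i·b_6)/2 = -2·π^2/9 - 5/27 - i·π^2/2 + i/12.

Final answer: -2·π^2/9 - 5/27 - i·π^2/2 + i/12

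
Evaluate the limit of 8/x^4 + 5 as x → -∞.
Evaluate the dominant behaviour as x → -∞; each term tends to a finite value or vanishes.
Limit = 5.

Final answer: 5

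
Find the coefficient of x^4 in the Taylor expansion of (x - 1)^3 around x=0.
Expand to order 4: (x - 1)^3 = x^3 - 3·x^2 + 3·x - 1 + O(x^5).
The coefficient of x^4 is 0.

Final answer: 0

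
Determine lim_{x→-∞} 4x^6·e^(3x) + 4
The product is a 0·∞ indeterminate form at x → -∞.
Rewrite the product as 4x^6 / e^(-3x) (an ∞/∞ form) and apply L'Hôpital, or use the standard hierarchy e^(3|x|) ≫ |x^6| as x → -∞.
The indeterminate product → 0, so the limit = 4.

Final answer: 4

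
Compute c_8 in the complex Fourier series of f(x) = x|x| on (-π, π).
Compute the real Fourier coefficients first: a_8 = 0, b_8 = -π/4.
Then c_8 = (a_8 − i·b_8)/2 = i·π/8.

Final answer: i·π/8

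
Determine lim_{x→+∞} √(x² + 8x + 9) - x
This is an ∞ − ∞ indeterminate form.
Multiply and divide by the conjugate √(x²+8x + 9) + x; the x² terms cancel, leaving (8x + 9)/(√(x²+8x + 9)+x) → 8/2 = 4.
Limit = 4.

Final answer: 4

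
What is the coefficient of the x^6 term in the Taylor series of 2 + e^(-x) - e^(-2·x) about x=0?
Expand to order 6: 2 + e^(-x) - e^(-2·x) = -7·x^6/80 + 31·x^5/120 - 5·x^4/8 + 7·x^3/6 - 3·x^2/2 + x + 2 + O(x^7).
The coefficient of x^6 is -7/80.

Final answer: -7/80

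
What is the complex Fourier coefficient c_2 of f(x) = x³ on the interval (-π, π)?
Compute the real Fourier coefficients first: a_2 = 0, b_2 = 3/2 - π^2.
Then c_2 = (a_2 − i·b_2)/2 = -3·i/4 + i·π^2/2.

Final answer: -3·i/4 + i·π^2/2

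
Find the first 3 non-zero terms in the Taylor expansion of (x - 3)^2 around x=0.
x^2 - 6·x + 9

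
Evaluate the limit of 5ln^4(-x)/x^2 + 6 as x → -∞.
The quotient is an ∞/∞ indeterminate form as x → -∞.
Compare growth rates of the dominant terms (exponentials ≫ polynomials ≫ logarithms), or apply L'Hôpital's rule; the quotient → 0.
Adding the constant: 0 + 6 = 6. Limit = 6.

Final answer: 6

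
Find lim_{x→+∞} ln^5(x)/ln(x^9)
This is an ∞/∞ indeterminate form as x → +∞.
Write ln(x^9) = 9·ln(x), reducing the quotient to ln^4(x)/9 → ∞.
Limit = ∞.

Final answer: ∞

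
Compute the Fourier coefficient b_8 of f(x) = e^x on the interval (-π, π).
b_8 = (1/π) ∫_{-π}^{π} f(x)·sin(8x) dx.
Evaluate the integral (use parity and integration by parts as needed): b_8 = (8 - 8·e^(2·π))·e^(-π)/(65·π).

Final answer: (8 - 8·e^(2·π))·e^(-π)/(65·π)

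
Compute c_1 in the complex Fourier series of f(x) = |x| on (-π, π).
Compute the real Fourier coefficients first: a_1 = -4/π, b_1 = 0.
Then c_1 = (a_1 − i·b_1)/2 = -2/π.

Final answer: -2/π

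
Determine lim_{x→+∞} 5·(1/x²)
Evaluate the dominant behaviour as x → +∞; each term tends to a finite value or vanishes.
Limit = 0.

Final answer: 0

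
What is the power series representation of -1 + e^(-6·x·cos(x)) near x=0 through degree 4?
36·x^4 - 33·x^3 + 18·x^2 - 6·x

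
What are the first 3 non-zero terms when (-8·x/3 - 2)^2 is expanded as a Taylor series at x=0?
64·x^2/9 + 32·x/3 + 4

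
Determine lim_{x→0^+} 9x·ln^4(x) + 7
The product is a 0·∞ indeterminate form at x → 0⁺.
Rewrite the product as 9·ln^4(x) / x^(-1) and apply L'Hôpital, or use the standard hierarchy x^(-1) ≫ |ln x|^4 as x → 0⁺.
The indeterminate product → 0, so the limit = 7.

Final answer: 7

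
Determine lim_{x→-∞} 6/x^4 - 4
Evaluate the dominant behaviour as x → -∞; each term tends to a finite value or vanishes.
Limit = -4.

Final answer: -4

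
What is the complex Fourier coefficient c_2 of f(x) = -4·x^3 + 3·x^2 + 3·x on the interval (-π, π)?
Compute the real Fourier coefficients first: a_2 = 3, b_2 = -9 + 4·π^2.
Then c_2 = (a_2 − i·b_2)/2 = 3/2 - 2·i·π^2 + 9·i/2.

Final answer: 3/2 - 2·i·π^2 + 9·i/2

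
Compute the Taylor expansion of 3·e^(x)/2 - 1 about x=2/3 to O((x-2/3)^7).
-1 + 3·e^(2/3)/2 + 3·e^(2/3)·(x - 2/3)/2 + 3·e^(2/3)·(x - 2/3)^2/4 + e^(2/3)·(x - 2/3)^3/4 + e^(2/3)·(x - 2/3)^4/16 + e^(2/3)·(x - 2/3)^5/80 + e^(2/3)·(x - 2/3)^6/480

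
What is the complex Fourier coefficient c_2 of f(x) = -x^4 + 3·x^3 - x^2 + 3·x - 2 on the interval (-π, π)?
Compute the real Fourier coefficients first: a_2 = 2 - 2·π^2, b_2 = 3/2 - 3·π^2.
Then c_2 = (a_2 − i·b_2)/2 = -π^2 + 1 - 3·i/4 + 3·i·π^2/2.

Final answer: -π^2 + 1 - 3·i/4 + 3·i·π^2/2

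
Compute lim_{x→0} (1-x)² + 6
Direct substitution at x = 0 gives 7.

Final answer: 7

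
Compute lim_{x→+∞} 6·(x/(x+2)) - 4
Evaluate the dominant behaviour as x → +∞; each term tends to a finite value or vanishes.
Limit = 2.

Final answer: 2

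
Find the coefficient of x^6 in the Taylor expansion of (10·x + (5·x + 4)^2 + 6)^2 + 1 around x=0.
Expand to order 6: (10·x + (5·x + 4)^2 + 6)^2 + 1 = 625·x^4 + 2500·x^3 + 3600·x^2 + 2200·x + 485 + O(x^7).
The coefficient of x^6 is 0.

Final answer: 0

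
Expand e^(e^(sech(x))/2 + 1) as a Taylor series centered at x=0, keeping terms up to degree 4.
x^4·(e^(e/2 + 3)/32 + e^(e/2 + 2)/6) - x^2·e^(e/2 + 2)/4 + e^(1 + e/2)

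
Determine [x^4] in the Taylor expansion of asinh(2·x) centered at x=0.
Expand to order 4: asinh(2·x) = -4·x^3/3 + 2·x + O(x^5).
The coefficient of x^4 is 0.

Final answer: 0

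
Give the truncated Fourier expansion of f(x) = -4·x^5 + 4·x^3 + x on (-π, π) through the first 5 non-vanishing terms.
(-1006 - 8·π^4 + 168·π^2)·sin(x) + (-24·π^2 + 35 + 4·π^4)·sin(2·x) + (-8·π^4/3 - 410/81 + 232·π^2/27)·sin(3·x) + (-9·π^2/2 + 19/16 + 2·π^4)·sin(4·x) + (-8·π^4/5 - 182/625 + 72·π^2/25)·sin(5·x)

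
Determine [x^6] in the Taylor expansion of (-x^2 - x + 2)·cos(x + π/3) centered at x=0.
Expand to order 6: (-x^2 - x + 2)·cos(x + π/3) = x^6·(-1/45 + √(3)/240) + x^5·(-11·√(3)/120 - 1/48) + x^4·(7/24 - √(3)/12) + x^3·(1/4 + 2·√(3)/3) + x^2·(-1 + √(3)/2) + x·(-√(3) - 1/2) + 1 + O(x^7).
The coefficient of x^6 is -1/45 + √(3)/240.

Final answer: -1/45 + √(3)/240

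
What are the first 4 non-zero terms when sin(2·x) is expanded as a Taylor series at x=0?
-8·x^7/315 + 4·x^5/15 - 4·x^3/3 + 2·x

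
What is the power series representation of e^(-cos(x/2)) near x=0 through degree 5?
x^4·e^(-1)/192 + x^2·e^(-1)/8 + e^(-1)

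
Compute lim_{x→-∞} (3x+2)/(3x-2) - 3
Evaluate the dominant behaviour as x → -∞; each term tends to a finite value or vanishes.
Limit = -2.

Final answer: -2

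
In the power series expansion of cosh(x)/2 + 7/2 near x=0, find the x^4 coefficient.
Expand to order 4: cosh(x)/2 + 7/2 = x^4/48 + x^2/4 + 4 + O(x^5).
The coefficient of x^4 is 1/48.

Final answer: 1/48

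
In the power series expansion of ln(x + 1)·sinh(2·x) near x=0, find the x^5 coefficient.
Expand to order 5: ln(x + 1)·sinh(2·x) = -7·x^5/6 + 2·x^4 - x^3 + 2·x^2 + O(x^6).
The coefficient of x^5 is -7/6.

Final answer: -7/6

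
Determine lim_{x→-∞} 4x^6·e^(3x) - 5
The product is a 0·∞ indeterminate form at x → -∞.
Rewrite the product as 4x^6 / e^(-3x) (an ∞/∞ form) and apply L'Hôpital, or use the standard hierarchy e^(3|x|) ≫ |x^6| as x → -∞.
The indeterminate product → 0, so the limit = -5.

Final answer: -5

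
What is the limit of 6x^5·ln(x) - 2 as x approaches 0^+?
The product is a 0·∞ indeterminate form at x → 0⁺.
Rewrite the product as 6·ln(x) / x^(-5) and apply L'Hôpital, or use the standard hierarchy x^(-5) ≫ |ln x| as x → 0⁺.
The indeterminate product → 0, so the limit = -2.

Final answer: -2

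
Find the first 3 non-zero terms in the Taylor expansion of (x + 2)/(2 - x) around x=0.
x^2/2 + x + 1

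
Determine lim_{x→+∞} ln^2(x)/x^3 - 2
The quotient is an ∞/∞ indeterminate form as x → +∞.
The polynomial denominator x^3 dominates the logarithmic numerator (any positive power of x ≫ ln^2(x) as x → ∞), so the quotient → 0.
Adding the constant: 0 - 2 = -2. Limit = -2.

Final answer: -2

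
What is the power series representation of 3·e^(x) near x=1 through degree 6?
3·e + 3·e·(x - 1) + 3·e·(x - 1)^2/2 + e·(x - 1)^3/2 + e·(x - 1)^4/8 + e·(x - 1)^5/40 + e·(x - 1)^6/240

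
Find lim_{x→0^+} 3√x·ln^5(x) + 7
The product is a 0·∞ indeterminate form at x → 0⁺.
Rewrite the product as 3·ln^5(x) / x^(-1/2) and apply L'Hôpital, or use the standard hierarchy x^(-1/2) ≫ |ln x|^5 as x → 0⁺.
The indeterminate product → 0, so the limit = 7.

Final answer: 7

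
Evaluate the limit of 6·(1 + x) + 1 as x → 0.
Direct substitution at x = 0 gives 7.

Final answer: 7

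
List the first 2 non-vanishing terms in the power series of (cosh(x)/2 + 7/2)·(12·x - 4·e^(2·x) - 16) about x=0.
16·x - 80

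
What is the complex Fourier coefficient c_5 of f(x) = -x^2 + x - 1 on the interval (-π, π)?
Compute the real Fourier coefficients first: a_5 = 4/25, b_5 = 2/5.
Then c_5 = (a_5 − i·b_5)/2 = 2/25 - i/5.

Final answer: 2/25 - i/5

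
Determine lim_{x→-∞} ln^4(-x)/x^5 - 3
The quotient is an ∞/∞ indeterminate form as x → -∞.
Compare growth rates of the dominant terms (exponentials ≫ polynomials ≫ logarithms), or apply L'Hôpital's rule; the quotient → 0.
Adding the constant: 0 - 3 = -3. Limit = -3.

Final answer: -3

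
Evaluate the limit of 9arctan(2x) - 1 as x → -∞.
Evaluate the dominant behaviour as x → -∞; each term tends to a finite value or vanishes.
Limit = -9·π/2 - 1.

Final answer: -9·π/2 - 1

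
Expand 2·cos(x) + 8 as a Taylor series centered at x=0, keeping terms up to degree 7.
-x^6/360 + x^4/12 - x^2 + 10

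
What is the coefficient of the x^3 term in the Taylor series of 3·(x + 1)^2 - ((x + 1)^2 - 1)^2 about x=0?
Expand to order 3: 3·(x + 1)^2 - ((x + 1)^2 - 1)^2 = -4·x^3 - x^2 + 6·x + 3 + O(x^4).
The coefficient of x^3 is -4.

Final answer: -4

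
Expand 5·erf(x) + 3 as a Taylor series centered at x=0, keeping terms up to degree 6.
x^5/√(π) - 10·x^3/(3·√(π)) + 10·x/√(π) + 3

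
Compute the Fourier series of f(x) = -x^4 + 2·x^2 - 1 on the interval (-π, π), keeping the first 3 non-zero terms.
(-56 + 8·π^2)·cos(x) + (5 - 2·π^2)·cos(2·x) - π^4/5 - 1 + 2·π^2/3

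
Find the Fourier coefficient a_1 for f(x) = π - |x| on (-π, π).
a_1 = (1/π) ∫_{-π}^{π} f(x)·cos(1x) dx.
Evaluate the integral (use parity and integration by parts as needed): a_1 = 4/π.

Final answer: 4/π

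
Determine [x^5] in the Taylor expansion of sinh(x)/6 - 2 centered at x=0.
Expand to order 5: sinh(x)/6 - 2 = x^5/720 + x^3/36 + x/6 - 2 + O(x^6).
The coefficient of x^5 is 1/720.

Final answer: 1/720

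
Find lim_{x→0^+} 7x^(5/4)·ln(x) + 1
The product is a 0·∞ indeterminate form at x → 0⁺.
Rewrite the product as 7·ln(x) / x^(-5/4) and apply L'Hôpital, or use the standard hierarchy x^(-5/4) ≫ |ln x| as x → 0⁺.
The indeterminate product → 0, so the limit = 1.

Final answer: 1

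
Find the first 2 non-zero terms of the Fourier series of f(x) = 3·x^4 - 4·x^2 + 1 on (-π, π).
(160 - 24·π^2)·cos(x) - 4·π^2/3 + 1 + 3·π^4/5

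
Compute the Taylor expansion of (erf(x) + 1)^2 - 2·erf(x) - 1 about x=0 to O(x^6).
-8·x^4/(3·π) + 4·x^2/π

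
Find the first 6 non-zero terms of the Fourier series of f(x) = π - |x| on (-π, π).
4·cos(x)/π + 4·cos(3·x)/(9·π) + 4·cos(5·x)/(25·π) + 4·cos(7·x)/(49·π) + 4·cos(9·x)/(81·π) + π/2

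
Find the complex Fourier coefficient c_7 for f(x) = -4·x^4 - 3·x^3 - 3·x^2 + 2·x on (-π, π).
Compute the real Fourier coefficients first: a_7 = 396/2401 + 32·π^2/49, b_7 = 232/343 - 6·π^2/7.
Then c_7 = (a_7 − i·b_7)/2 = 198/2401 + 16·π^2/49 - 116·i/343 + 3·i·π^2/7.

Final answer: 198/2401 + 16·π^2/49 - 116·i/343 + 3·i·π^2/7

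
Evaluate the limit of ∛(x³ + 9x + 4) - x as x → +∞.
This is an ∞ − ∞ indeterminate form.
Multiply by (A² + AB + B²)/(A² + AB + B²) where A = ∛(x³+9x + 4), B = x to use A³ − B³ = (A−B)(A²+AB+B²); the x³ terms cancel, leaving (9x + 4)/(A²+AB+B²) with denominator ~ 3x², so the limit is 0.
Limit = 0.

Final answer: 0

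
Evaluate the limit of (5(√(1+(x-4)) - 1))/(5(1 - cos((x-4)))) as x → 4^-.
Both numerator and denominator → 0 as x → 4^-; this is a 0/0 indeterminate form.
Expand each to leading order near x = 4: numerator ~ 5·(x - 4)/2, denominator ~ 5·(x - 4)^2/2.
The limit of the ratio is -∞.

Final answer: -∞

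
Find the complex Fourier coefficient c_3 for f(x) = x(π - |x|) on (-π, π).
Compute the real Fourier coefficients first: a_3 = 0, b_3 = 8/(27·π).
Then c_3 = (a_3 − i·b_3)/2 = -4·i/(27·π).

Final answer: -4·i/(27·π)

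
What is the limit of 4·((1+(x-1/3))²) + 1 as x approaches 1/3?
Direct substitution at x = 1/3 gives 5.

Final answer: 5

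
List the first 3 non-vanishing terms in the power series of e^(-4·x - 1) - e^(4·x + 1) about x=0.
x^2·(-8·e + 8·e^(-1)) + x·(-4·e - 4·e^(-1)) - e + e^(-1)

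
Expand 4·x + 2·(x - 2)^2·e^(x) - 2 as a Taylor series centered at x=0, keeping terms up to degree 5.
x^5/15 - 2·x^3/3 - 2·x^2 + 4·x + 6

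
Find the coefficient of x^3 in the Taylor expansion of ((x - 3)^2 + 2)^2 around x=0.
Expand to order 3: ((x - 3)^2 + 2)^2 = -12·x^3 + 58·x^2 - 132·x + 121 + O(x^4).
The coefficient of x^3 is -12.

Final answer: -12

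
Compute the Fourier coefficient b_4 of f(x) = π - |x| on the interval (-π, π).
b_4 = (1/π) ∫_{-π}^{π} f(x)·sin(4x) dx.
Evaluate the integral (use parity and integration by parts as needed): b_4 = 0.

Final answer: 0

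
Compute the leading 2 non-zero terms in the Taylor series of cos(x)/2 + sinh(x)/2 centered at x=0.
x/2 + 1/2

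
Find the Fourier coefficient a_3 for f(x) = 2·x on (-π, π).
a_3 = (1/π) ∫_{-π}^{π} f(x)·cos(3x) dx.
Evaluate the integral (use parity and integration by parts as needed): a_3 = 0.

Final answer: 0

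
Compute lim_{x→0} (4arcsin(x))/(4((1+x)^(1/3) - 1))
Both numerator and denominator → 0 as x → 0; this is a 0/0 indeterminate form.
Expand each to leading order near x = 0: numerator ~ 4·x, denominator ~ 4·x/3.
The limit of the ratio is 3.

Final answer: 3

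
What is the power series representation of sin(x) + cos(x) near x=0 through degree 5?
x^5/120 + x^4/24 - x^3/6 - x^2/2 + x + 1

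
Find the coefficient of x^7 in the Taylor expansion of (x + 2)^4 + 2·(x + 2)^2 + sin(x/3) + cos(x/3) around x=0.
Expand to order 7: (x + 2)^4 + 2·(x + 2)^2 + sin(x/3) + cos(x/3) = -x^7/11022480 - x^6/524880 + x^5/29160 + 1945·x^4/1944 + 1295·x^3/162 + 467·x^2/18 + 121·x/3 + 25 + O(x^8).
The coefficient of x^7 is -1/11022480.

Final answer: -1/11022480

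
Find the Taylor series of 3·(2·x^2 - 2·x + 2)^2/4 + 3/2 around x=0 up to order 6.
3·x^4 - 6·x^3 + 9·x^2 - 6·x + 9/2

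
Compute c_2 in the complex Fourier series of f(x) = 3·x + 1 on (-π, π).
Compute the real Fourier coefficients first: a_2 = 0, b_2 = -3.
Then c_2 = (a_2 − i·b_2)/2 = 3·i/2.

Final answer: 3·i/2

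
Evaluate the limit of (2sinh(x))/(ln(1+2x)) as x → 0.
Both numerator and denominator → 0 as x → 0; this is a 0/0 indeterminate form.
Expand each to leading order near x = 0: numerator ~ 2·x, denominator ~ 2·x.
The limit of the ratio is 1.

Final answer: 1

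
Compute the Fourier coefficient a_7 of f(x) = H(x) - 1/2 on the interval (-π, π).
a_7 = (1/π) ∫_{-π}^{π} f(x)·cos(7x) dx.
Evaluate the integral (use parity and integration by parts as needed): a_7 = 0.

Final answer: 0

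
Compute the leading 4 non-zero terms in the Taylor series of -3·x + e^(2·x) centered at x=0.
4·x^3/3 + 2·x^2 - x + 1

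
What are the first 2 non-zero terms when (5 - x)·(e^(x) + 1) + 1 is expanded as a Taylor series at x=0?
3·x + 11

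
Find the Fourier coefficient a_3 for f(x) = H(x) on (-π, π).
a_3 = (1/π) ∫_{-π}^{π} f(x)·cos(3x) dx.
Evaluate the integral (use parity and integration by parts as needed): a_3 = 0.

Final answer: 0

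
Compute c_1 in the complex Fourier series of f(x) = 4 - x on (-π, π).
Compute the real Fourier coefficients first: a_1 = 0, b_1 = -2.
Then c_1 = (a_1 − i·b_1)/2 = i.

Final answer: i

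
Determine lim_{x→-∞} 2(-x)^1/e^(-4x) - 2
The quotient is an ∞/∞ indeterminate form as x → -∞.
Compare growth rates of the dominant terms (exponentials ≫ polynomials ≫ logarithms), or apply L'Hôpital's rule; the quotient → 0.
Adding the constant: 0 - 2 = -2. Limit = -2.

Final answer: -2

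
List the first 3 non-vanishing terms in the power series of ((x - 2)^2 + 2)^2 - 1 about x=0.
28·x^2 - 48·x + 35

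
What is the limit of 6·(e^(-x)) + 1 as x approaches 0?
Direct substitution at x = 0 gives 7.

Final answer: 7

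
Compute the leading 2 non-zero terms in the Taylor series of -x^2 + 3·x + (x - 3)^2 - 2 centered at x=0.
7 - 3·x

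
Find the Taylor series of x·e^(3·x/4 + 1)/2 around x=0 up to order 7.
81·e·x^7/655360 + 81·e·x^6/81920 + 27·e·x^5/4096 + 9·e·x^4/256 + 9·e·x^3/64 + 3·e·x^2/8 + e·x/2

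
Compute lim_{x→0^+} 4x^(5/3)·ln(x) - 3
The product is a 0·∞ indeterminate form at x → 0⁺.
Rewrite the product as 4·ln(x) / x^(-5/3) and apply L'Hôpital, or use the standard hierarchy x^(-5/3) ≫ |ln x| as x → 0⁺.
The indeterminate product → 0, so the limit = -3.

Final answer: -3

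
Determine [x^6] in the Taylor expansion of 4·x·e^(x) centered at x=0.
Expand to order 6: 4·x·e^(x) = x^6/30 + x^5/6 + 2·x^4/3 + 2·x^3 + 4·x^2 + 4·x + O(x^7).
The coefficient of x^6 is 1/30.

Final answer: 1/30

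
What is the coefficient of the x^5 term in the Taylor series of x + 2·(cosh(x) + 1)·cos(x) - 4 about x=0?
Expand to order 5: x + 2·(cosh(x) + 1)·cos(x) - 4 = -x^4/4 - x^2 + x + O(x^6).
The coefficient of x^5 is 0.

Final answer: 0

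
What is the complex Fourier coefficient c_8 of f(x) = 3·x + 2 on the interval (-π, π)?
Compute the real Fourier coefficients first: a_8 = 0, b_8 = -3/4.
Then c_8 = (a_8 − i·b_8)/2 = 3·i/8.

Final answer: 3·i/8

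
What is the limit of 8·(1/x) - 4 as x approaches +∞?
Evaluate the dominant behaviour as x → +∞; each term tends to a finite value or vanishes.
Limit = -4.

Final answer: -4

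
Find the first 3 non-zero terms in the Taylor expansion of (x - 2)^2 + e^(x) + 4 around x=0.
3·x^2/2 - 3·x + 9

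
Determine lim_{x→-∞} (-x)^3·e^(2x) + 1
The product is a 0·∞ indeterminate form at x → -∞.
Rewrite the product as (-x)^3 / e^(-2x) (an ∞/∞ form) and apply L'Hôpital, or use the standard hierarchy e^(2|x|) ≫ |(-x)^3| as x → -∞.
The indeterminate product → 0, so the limit = 1.

Final answer: 1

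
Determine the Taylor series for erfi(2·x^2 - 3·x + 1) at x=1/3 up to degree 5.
erfi(2/9) - 10·e^(4/81)·(x - 1/3)/(3·√(π)) + 424·e^(4/81)·(x - 1/3)^2/(81·√(π)) - 41690·e^(4/81)·(x - 1/3)^3/(6561·√(π)) + 2791378·e^(4/81)·(x - 1/3)^4/(177147·√(π)) - 125505355·e^(4/81)·(x - 1/3)^5/(4782969·√(π))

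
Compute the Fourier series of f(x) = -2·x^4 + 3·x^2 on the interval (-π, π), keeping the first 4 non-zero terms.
(-108 + 16·π^2)·cos(x) + (9 - 4·π^2)·cos(2·x) + (-68/27 + 16·π^2/9)·cos(3·x) - 2·π^4/5 + π^2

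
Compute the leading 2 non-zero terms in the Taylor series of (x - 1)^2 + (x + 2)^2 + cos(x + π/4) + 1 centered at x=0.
x·(2 - √(2)/2) + √(2)/2 + 6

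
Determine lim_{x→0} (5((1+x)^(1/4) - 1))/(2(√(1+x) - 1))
Both numerator and denominator → 0 as x → 0; this is a 0/0 indeterminate form.
Expand each to leading order near x = 0: numerator ~ 5·x/4, denominator ~ x.
The limit of the ratio is 5/4.

Final answer: 5/4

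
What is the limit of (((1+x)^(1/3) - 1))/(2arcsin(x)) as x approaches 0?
Both numerator and denominator → 0 as x → 0; this is a 0/0 indeterminate form.
Expand each to leading order near x = 0: numerator ~ x/3, denominator ~ 2·x.
The limit of the ratio is 1/6.

Final answer: 1/6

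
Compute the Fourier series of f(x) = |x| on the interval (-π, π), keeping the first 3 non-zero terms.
-4·cos(x)/π - 4·cos(3·x)/(9·π) + π/2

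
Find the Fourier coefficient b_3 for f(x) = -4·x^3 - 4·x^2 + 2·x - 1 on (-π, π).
b_3 = (1/π) ∫_{-π}^{π} f(x)·sin(3x) dx.
Evaluate the integral (use parity and integration by parts as needed): b_3 = 28/9 - 8·π^2/3.

Final answer: 28/9 - 8·π^2/3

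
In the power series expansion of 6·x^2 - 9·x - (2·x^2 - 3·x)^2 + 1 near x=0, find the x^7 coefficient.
Expand to order 7: 6·x^2 - 9·x - (2·x^2 - 3·x)^2 + 1 = -4·x^4 + 12·x^3 - 3·x^2 - 9·x + 1 + O(x^8).
The coefficient of x^7 is 0.

Final answer: 0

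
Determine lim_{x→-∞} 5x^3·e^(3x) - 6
The product is a 0·∞ indeterminate form at x → -∞.
Rewrite the product as 5x^3 / e^(-3x) (an ∞/∞ form) and apply L'Hôpital, or use the standard hierarchy e^(3|x|) ≫ |x^3| as x → -∞.
The indeterminate product → 0, so the limit = -6.

Final answer: -6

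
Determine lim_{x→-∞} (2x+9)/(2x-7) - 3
Evaluate the dominant behaviour as x → -∞; each term tends to a finite value or vanishes.
Limit = -2.

Final answer: -2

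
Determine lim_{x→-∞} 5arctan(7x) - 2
Evaluate the dominant behaviour as x → -∞; each term tends to a finite value or vanishes.
Limit = -5·π/2 - 2.

Final answer: -5·π/2 - 2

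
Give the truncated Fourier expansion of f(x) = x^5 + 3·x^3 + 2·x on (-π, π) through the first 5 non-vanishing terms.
(-34·π^2 + 2·π^4 + 208)·sin(x) + (-π^4 - 5 + 2·π^2)·sin(2·x) + (80/81 + 14·π^2/27 + 2·π^4/3)·sin(3·x) + (-π^4/2 - 7·π^2/8 - 43/64)·sin(4·x) + (368/625 + 22·π^2/25 + 2·π^4/5)·sin(5·x)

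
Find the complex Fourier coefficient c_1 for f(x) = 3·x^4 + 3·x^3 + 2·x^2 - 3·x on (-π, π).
Compute the real Fourier coefficients first: a_1 = 136 - 24·π^2, b_1 = -42 + 6·π^2.
Then c_1 = (a_1 − i·b_1)/2 = -12·π^2 + 68 - 3·i·π^2 + 21·i.

Final answer: -12·π^2 + 68 - 3·i·π^2 + 21·i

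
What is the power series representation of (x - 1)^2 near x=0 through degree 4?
x^2 - 2·x + 1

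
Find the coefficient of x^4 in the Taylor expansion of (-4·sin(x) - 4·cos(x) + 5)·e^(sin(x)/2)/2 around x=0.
Expand to order 4: (-4·sin(x) - 4·cos(x) + 5)·e^(sin(x)/2)/2 = 241·x^4/768 + 53·x^3/96 + x^2/16 - 7·x/4 + 1/2 + O(x^5).
The coefficient of x^4 is 241/768.

Final answer: 241/768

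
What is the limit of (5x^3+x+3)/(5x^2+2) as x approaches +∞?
This is an ∞/∞ indeterminate form as x → +∞.
Divide numerator and denominator by x^3 and let the lower-order terms vanish; the numerator's degree 3 exceeds the denominator's degree 2, so the quotient diverges.
Limit = ∞.

Final answer: ∞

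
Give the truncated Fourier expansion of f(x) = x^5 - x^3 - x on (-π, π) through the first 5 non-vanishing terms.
(-42·π^2 + 2·π^4 + 250)·sin(x) + (-π^4 - 8 + 6·π^2)·sin(2·x) + (-58·π^2/27 + 62/81 + 2·π^4/3)·sin(3·x) + (-π^4/2 + 5/64 + 9·π^2/8)·sin(4·x) + (-18·π^2/25 - 142/625 + 2·π^4/5)·sin(5·x)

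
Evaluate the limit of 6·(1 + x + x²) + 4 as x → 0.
Direct substitution at x = 0 gives 10.

Final answer: 10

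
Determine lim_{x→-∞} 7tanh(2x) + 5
Evaluate the dominant behaviour as x → -∞; each term tends to a finite value or vanishes.
Limit = -2.

Final answer: -2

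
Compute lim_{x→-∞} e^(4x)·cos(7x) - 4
Evaluate the dominant behaviour as x → -∞; each term tends to a finite value or vanishes.
Limit = -4.

Final answer: -4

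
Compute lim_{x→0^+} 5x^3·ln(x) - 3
The product is a 0·∞ indeterminate form at x → 0⁺.
Rewrite the product as 5·ln(x) / x^(-3) and apply L'Hôpital, or use the standard hierarchy x^(-3) ≫ |ln x| as x → 0⁺.
The indeterminate product → 0, so the limit = -3.

Final answer: -3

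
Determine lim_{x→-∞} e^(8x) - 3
Evaluate the dominant behaviour as x → -∞; each term tends to a finite value or vanishes.
Limit = -3.

Final answer: -3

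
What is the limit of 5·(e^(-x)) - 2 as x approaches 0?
Direct substitution at x = 0 gives 3.

Final answer: 3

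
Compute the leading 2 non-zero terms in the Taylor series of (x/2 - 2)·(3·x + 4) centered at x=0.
-4·x - 8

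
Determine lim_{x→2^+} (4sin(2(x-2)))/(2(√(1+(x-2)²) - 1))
Both numerator and denominator → 0 as x → 2^+; this is a 0/0 indeterminate form.
Expand each to leading order near x = 2: numerator ~ 8·(x - 2), denominator ~ (x - 2)^2.
The limit of the ratio is ∞.

Final answer: ∞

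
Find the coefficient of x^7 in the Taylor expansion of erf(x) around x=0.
Expand to order 7: erf(x) = -x^7/(21·√(π)) + x^5/(5·√(π)) - 2·x^3/(3·√(π)) + 2·x/√(π) + O(x^8).
The coefficient of x^7 is -1/(21·√(π)).

Final answer: -1/(21·√(π))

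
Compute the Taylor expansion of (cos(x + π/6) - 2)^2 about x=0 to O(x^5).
x^4·(-2 + √(3)/2)^2·(√(3)/(24·(-2 + √(3)/2)) + 5/(48·(-2 + √(3)/2)^2)) + x^3·(-2 + √(3)/2)^2·(1/(6·(-2 + √(3)/2)) + √(3)/(4·(-2 + √(3)/2)^2)) + x^2·(-2 + √(3)/2)^2·(1/(4·(-2 + √(3)/2)^2) - √(3)/(2·(-2 + √(3)/2))) + x·(2 - √(3)/2) + (-2 + √(3)/2)^2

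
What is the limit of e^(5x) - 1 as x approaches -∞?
Evaluate the dominant behaviour as x → -∞; each term tends to a finite value or vanishes.
Limit = -1.

Final answer: -1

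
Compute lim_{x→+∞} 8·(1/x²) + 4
Evaluate the dominant behaviour as x → +∞; each term tends to a finite value or vanishes.
Limit = 4.

Final answer: 4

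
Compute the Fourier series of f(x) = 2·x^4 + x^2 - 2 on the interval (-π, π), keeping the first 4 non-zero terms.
(92 - 16·π^2)·cos(x) + (-5 + 4·π^2)·cos(2·x) + (20/27 - 16·π^2/9)·cos(3·x) - 2 + π^2/3 + 2·π^4/5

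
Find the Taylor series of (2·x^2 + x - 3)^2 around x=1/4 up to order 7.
441/64 - 21·(x - 1/4)/2 - 13·(x - 1/4)^2/2 + 8·(x - 1/4)^3 + 4·(x - 1/4)^4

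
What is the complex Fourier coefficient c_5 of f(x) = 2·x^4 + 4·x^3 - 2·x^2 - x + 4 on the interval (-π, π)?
Compute the real Fourier coefficients first: a_5 = 296/625 - 16·π^2/25, b_5 = -98/125 + 8·π^2/5.
Then c_5 = (a_5 − i·b_5)/2 = -8·π^2/25 + 148/625 - 4·i·π^2/5 + 49·i/125.

Final answer: -8·π^2/25 + 148/625 - 4·i·π^2/5 + 49·i/125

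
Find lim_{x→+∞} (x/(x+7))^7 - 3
As x → +∞: x/(x+7) = 1/(1 + 7/x) → 1, and the 7th power of a limit-1 base also → 1; with the additive constant, 1 - 3 = -2.
Limit = -2.

Final answer: -2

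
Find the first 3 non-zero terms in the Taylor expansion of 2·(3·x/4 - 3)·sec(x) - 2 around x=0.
-3·x^2 + 3·x/2 - 8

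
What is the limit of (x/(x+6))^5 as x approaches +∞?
As x → +∞: x/(x+6) = 1/(1 + 6/x) → 1, and the 5th power of a limit-1 base also → 1.
Limit = 1.

Final answer: 1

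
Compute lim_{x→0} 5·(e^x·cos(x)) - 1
Direct substitution at x = 0 gives 4.

Final answer: 4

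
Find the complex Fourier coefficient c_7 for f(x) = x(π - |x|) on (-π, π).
Compute the real Fourier coefficients first: a_7 = 0, b_7 = 8/(343·π).
Then c_7 = (a_7 − i·b_7)/2 = -4·i/(343·π).

Final answer: -4·i/(343·π)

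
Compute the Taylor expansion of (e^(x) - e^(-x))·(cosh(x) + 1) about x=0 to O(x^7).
17·x^5/60 + 5·x^3/3 + 4·x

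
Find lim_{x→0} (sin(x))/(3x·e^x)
Both numerator and denominator → 0 as x → 0; this is a 0/0 indeterminate form.
Expand each to leading order near x = 0: numerator ~ x, denominator ~ 3·x.
The limit of the ratio is 1/3.

Final answer: 1/3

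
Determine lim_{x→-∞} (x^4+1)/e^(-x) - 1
The quotient is an ∞/∞ indeterminate form as x → -∞.
Compare growth rates of the dominant terms (exponentials ≫ polynomials ≫ logarithms), or apply L'Hôpital's rule; the quotient → 0.
Adding the constant: 0 - 1 = -1. Limit = -1.

Final answer: -1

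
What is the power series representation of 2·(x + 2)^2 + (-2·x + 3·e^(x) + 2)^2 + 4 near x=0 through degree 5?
2·x^5 + 9·x^4/2 + 8·x^3 + 18·x^2 + 18·x + 37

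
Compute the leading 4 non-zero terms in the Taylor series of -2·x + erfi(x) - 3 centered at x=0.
x^5/(5·√(π)) + 2·x^3/(3·√(π)) + x·(-2 + 2/√(π)) - 3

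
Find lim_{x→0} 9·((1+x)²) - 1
Direct substitution at x = 0 gives 8.

Final answer: 8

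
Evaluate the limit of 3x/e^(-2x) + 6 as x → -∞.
The quotient is an ∞/∞ indeterminate form as x → -∞.
Compare growth rates of the dominant terms (exponentials ≫ polynomials ≫ logarithms), or apply L'Hôpital's rule; the quotient → 0.
Adding the constant: 0 + 6 = 6. Limit = 6.

Final answer: 6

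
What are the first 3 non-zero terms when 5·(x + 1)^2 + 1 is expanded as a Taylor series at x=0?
5·x^2 + 10·x + 6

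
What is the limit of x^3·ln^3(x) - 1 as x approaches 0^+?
The product is a 0·∞ indeterminate form at x → 0⁺.
Rewrite the product as ln^3(x) / x^(-3) and apply L'Hôpital, or use the standard hierarchy x^(-3) ≫ |ln x|^3 as x → 0⁺.
The indeterminate product → 0, so the limit = -1.

Final answer: -1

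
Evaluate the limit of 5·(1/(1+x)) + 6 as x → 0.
Direct substitution at x = 0 gives 11.

Final answer: 11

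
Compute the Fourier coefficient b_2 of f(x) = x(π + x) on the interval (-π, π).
b_2 = (1/π) ∫_{-π}^{π} f(x)·sin(2x) dx.
Evaluate the integral (use parity and integration by parts as needed): b_2 = -π.

Final answer: -π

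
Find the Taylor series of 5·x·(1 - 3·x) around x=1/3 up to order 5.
-5·(x - 1/3) - 15·(x - 1/3)^2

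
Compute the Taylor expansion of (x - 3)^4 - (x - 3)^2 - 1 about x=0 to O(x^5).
x^4 - 12·x^3 + 53·x^2 - 102·x + 71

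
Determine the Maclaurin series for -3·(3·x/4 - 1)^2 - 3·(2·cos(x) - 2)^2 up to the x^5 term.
-3·x^4 - 27·x^2/16 + 9·x/2 - 3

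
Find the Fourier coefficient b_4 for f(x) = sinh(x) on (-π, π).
b_4 = (1/π) ∫_{-π}^{π} f(x)·sin(4x) dx.
Evaluate the integral (use parity and integration by parts as needed): b_4 = -8·sinh(π)/(17·π).

Final answer: -8·sinh(π)/(17·π)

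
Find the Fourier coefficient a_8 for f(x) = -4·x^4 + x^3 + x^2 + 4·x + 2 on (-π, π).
a_8 = (1/π) ∫_{-π}^{π} f(x)·cos(8x) dx.
Evaluate the integral (use parity and integration by parts as needed): a_8 = 7/64 - π^2/2.

Final answer: 7/64 - π^2/2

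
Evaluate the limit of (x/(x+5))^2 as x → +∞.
As x → +∞: x/(x+5) = 1/(1 + 5/x) → 1, and the 2nd power of a limit-1 base also → 1.
Limit = 1.

Final answer: 1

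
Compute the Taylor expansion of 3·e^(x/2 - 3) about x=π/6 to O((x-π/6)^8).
3·e^(-3)·e^(π/12) + 3·e^(-3)·e^(π/12)·(x - π/6)/2 + 3·e^(-3)·e^(π/12)·(x - π/6)^2/8 + e^(-3)·e^(π/12)·(x - π/6)^3/16 + e^(-3)·e^(π/12)·(x - π/6)^4/128 + e^(-3)·e^(π/12)·(x - π/6)^5/1280 + e^(-3)·e^(π/12)·(x - π/6)^6/15360 + e^(-3)·e^(π/12)·(x - π/6)^7/215040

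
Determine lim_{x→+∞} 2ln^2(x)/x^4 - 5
The quotient is an ∞/∞ indeterminate form as x → +∞.
The polynomial denominator x^4 dominates the logarithmic numerator (any positive power of x ≫ ln^2(x) as x → ∞), so the quotient → 0.
Adding the constant: 0 - 5 = -5. Limit = -5.

Final answer: -5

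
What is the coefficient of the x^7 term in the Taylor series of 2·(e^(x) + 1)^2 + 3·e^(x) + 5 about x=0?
Expand to order 7: 2·(e^(x) + 1)^2 + 3·e^(x) + 5 = 263·x^7/5040 + 3·x^6/16 + 71·x^5/120 + 13·x^4/8 + 23·x^3/6 + 15·x^2/2 + 11·x + 16 + O(x^8).
The coefficient of x^7 is 263/5040.

Final answer: 263/5040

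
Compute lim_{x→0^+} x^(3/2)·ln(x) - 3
The product is a 0·∞ indeterminate form at x → 0⁺.
Rewrite the product as ln(x) / x^(-3/2) and apply L'Hôpital, or use the standard hierarchy x^(-3/2) ≫ |ln x| as x → 0⁺.
The indeterminate product → 0, so the limit = -3.

Final answer: -3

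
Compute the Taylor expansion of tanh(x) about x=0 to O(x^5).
-x^3/3 + x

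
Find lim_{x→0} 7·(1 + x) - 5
Direct substitution at x = 0 gives 2.

Final answer: 2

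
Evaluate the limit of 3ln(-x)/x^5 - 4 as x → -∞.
The quotient is an ∞/∞ indeterminate form as x → -∞.
Compare growth rates of the dominant terms (exponentials ≫ polynomials ≫ logarithms), or apply L'Hôpital's rule; the quotient → 0.
Adding the constant: 0 - 4 = -4. Limit = -4.

Final answer: -4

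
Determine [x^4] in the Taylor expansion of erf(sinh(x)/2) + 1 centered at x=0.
Expand to order 4: erf(sinh(x)/2) + 1 = x^3/(12·√(π)) + x/√(π) + 1 + O(x^5).
The coefficient of x^4 is 0.

Final answer: 0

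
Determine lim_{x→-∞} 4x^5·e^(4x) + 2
The product is a 0·∞ indeterminate form at x → -∞.
Rewrite the product as 4x^5 / e^(-4x) (an ∞/∞ form) and apply L'Hôpital, or use the standard hierarchy e^(4|x|) ≫ |x^5| as x → -∞.
The indeterminate product → 0, so the limit = 2.

Final answer: 2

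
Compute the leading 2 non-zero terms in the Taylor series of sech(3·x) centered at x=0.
1 - 9·x^2/2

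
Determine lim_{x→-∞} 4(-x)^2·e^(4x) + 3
The product is a 0·∞ indeterminate form at x → -∞.
Rewrite the product as 4(-x)^2 / e^(-4x) (an ∞/∞ form) and apply L'Hôpital, or use the standard hierarchy e^(4|x|) ≫ |(-x)^2| as x → -∞.
The indeterminate product → 0, so the limit = 3.

Final answer: 3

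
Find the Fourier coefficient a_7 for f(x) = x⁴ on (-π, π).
a_7 = (1/π) ∫_{-π}^{π} f(x)·cos(7x) dx.
Evaluate the integral (use parity and integration by parts as needed): a_7 = 48/2401 - 8·π^2/49.

Final answer: 48/2401 - 8·π^2/49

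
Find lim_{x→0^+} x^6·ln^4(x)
This is a 0·∞ indeterminate form at x → 0⁺.
Rewrite the product as ln^4(x) / x^(-6) and apply L'Hôpital, or use the standard hierarchy x^(-6) ≫ |ln x|^4 as x → 0⁺.
The indeterminate product → 0, so the limit = 0.

Final answer: 0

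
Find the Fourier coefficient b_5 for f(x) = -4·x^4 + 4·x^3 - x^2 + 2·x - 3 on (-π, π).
b_5 = (1/π) ∫_{-π}^{π} f(x)·sin(5x) dx.
Evaluate the integral (use parity and integration by parts as needed): b_5 = 52/125 + 8·π^2/5.

Final answer: 52/125 + 8·π^2/5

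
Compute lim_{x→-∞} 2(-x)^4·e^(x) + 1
The product is a 0·∞ indeterminate form at x → -∞.
Rewrite the product as 2(-x)^4 / e^(-x) (an ∞/∞ form) and apply L'Hôpital, or use the standard hierarchy e^(|x|) ≫ |(-x)^4| as x → -∞.
The indeterminate product → 0, so the limit = 1.

Final answer: 1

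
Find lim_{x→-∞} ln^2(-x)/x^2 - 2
The quotient is an ∞/∞ indeterminate form as x → -∞.
Compare growth rates of the dominant terms (exponentials ≫ polynomials ≫ logarithms), or apply L'Hôpital's rule; the quotient → 0.
Adding the constant: 0 - 2 = -2. Limit = -2.

Final answer: -2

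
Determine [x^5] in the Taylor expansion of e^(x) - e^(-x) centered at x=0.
Expand to order 5: e^(x) - e^(-x) = x^5/60 + x^3/3 + 2·x + O(x^6).
The coefficient of x^5 is 1/60.

Final answer: 1/60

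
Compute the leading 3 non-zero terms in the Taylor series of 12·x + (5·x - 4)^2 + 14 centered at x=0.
25·x^2 - 28·x + 30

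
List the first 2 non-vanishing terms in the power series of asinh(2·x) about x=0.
-4·x^3/3 + 2·x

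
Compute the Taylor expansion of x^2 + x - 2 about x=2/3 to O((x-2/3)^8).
-8/9 + 7·(x - 2/3)/3 + (x - 2/3)^2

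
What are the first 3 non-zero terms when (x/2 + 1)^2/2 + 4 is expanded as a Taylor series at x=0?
x^2/8 + x/2 + 9/2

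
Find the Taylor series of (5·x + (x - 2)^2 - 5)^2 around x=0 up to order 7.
x^4 + 2·x^3 - x^2 - 2·x + 1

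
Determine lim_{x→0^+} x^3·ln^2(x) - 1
The product is a 0·∞ indeterminate form at x → 0⁺.
Rewrite the product as ln^2(x) / x^(-3) and apply L'Hôpital, or use the standard hierarchy x^(-3) ≫ |ln x|^2 as x → 0⁺.
The indeterminate product → 0, so the limit = -1.

Final answer: -1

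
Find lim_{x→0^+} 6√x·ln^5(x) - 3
The product is a 0·∞ indeterminate form at x → 0⁺.
Rewrite the product as 6·ln^5(x) / x^(-1/2) and apply L'Hôpital, or use the standard hierarchy x^(-1/2) ≫ |ln x|^5 as x → 0⁺.
The indeterminate product → 0, so the limit = -3.

Final answer: -3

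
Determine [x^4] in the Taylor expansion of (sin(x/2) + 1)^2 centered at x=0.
Expand to order 4: (sin(x/2) + 1)^2 = -x^4/48 - x^3/24 + x^2/4 + x + 1 + O(x^5).
The coefficient of x^4 is -1/48.

Final answer: -1/48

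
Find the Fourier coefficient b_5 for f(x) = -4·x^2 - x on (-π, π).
b_5 = (1/π) ∫_{-π}^{π} f(x)·sin(5x) dx.
Evaluate the integral (use parity and integration by parts as needed): b_5 = -2/5.

Final answer: -2/5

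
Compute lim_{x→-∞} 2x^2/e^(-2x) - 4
The quotient is an ∞/∞ indeterminate form as x → -∞.
Compare growth rates of the dominant terms (exponentials ≫ polynomials ≫ logarithms), or apply L'Hôpital's rule; the quotient → 0.
Adding the constant: 0 - 4 = -4. Limit = -4.

Final answer: -4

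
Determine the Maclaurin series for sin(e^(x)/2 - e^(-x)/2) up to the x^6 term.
-x^5/15 + x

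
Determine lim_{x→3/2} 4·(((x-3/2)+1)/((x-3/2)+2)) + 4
Direct substitution at x = 3/2 gives 6.

Final answer: 6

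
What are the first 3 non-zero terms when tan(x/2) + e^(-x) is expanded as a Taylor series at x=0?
x^2/2 - x/2 + 1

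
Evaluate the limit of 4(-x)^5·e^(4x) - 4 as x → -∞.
The product is a 0·∞ indeterminate form at x → -∞.
Rewrite the product as 4(-x)^5 / e^(-4x) (an ∞/∞ form) and apply L'Hôpital, or use the standard hierarchy e^(4|x|) ≫ |(-x)^5| as x → -∞.
The indeterminate product → 0, so the limit = -4.

Final answer: -4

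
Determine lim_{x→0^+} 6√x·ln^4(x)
This is a 0·∞ indeterminate form at x → 0⁺.
Rewrite the product as 6·ln^4(x) / x^(-1/2) and apply L'Hôpital, or use the standard hierarchy x^(-1/2) ≫ |ln x|^4 as x → 0⁺.
The indeterminate product → 0, so the limit = 0.

Final answer: 0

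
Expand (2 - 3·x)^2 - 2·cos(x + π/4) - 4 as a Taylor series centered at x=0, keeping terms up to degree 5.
√(2)·x^5/120 - √(2)·x^4/24 - √(2)·x^3/6 + x^2·(√(2)/2 + 9) + x·(-12 + √(2)) - √(2)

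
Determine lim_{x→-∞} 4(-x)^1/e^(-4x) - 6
The quotient is an ∞/∞ indeterminate form as x → -∞.
Compare growth rates of the dominant terms (exponentials ≫ polynomials ≫ logarithms), or apply L'Hôpital's rule; the quotient → 0.
Adding the constant: 0 - 6 = -6. Limit = -6.

Final answer: -6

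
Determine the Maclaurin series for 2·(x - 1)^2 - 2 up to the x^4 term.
2·x^2 - 4·x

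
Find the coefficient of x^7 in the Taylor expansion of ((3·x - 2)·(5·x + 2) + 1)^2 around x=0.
Expand to order 7: ((3·x - 2)·(5·x + 2) + 1)^2 = 225·x^4 - 120·x^3 - 74·x^2 + 24·x + 9 + O(x^8).
The coefficient of x^7 is 0.

Final answer: 0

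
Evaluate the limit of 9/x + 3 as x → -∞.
Evaluate the dominant behaviour as x → -∞; each term tends to a finite value or vanishes.
Limit = 3.

Final answer: 3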